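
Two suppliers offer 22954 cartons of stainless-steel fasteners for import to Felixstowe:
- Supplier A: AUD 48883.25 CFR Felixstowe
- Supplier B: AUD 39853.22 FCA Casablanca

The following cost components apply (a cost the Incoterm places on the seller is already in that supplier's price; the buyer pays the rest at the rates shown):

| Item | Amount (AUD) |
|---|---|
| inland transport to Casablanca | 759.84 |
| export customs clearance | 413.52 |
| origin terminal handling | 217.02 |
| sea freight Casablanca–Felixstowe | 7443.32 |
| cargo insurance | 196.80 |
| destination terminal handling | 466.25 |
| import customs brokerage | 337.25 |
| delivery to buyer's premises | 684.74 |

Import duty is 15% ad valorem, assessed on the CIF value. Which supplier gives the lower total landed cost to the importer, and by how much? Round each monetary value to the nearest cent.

Supplier B is cheaper by AUD 1575.15

Supplier A (CFR):
CIF value = CFR price + insurance = 48883.25 + 196.80 = 49080.05
Import duty = 49080.05 × 15% = 7362.01
Buyer bears (A): 196.80 + 466.25 + 337.25 + 684.74 = 1685.04
Landed cost (A) = invoice 48883.25 + 1685.04 + duty 7362.01 = 57930.30
Supplier B (FCA):
CIF value = FCA price + origin terminal + freight + insurance = 39853.22 + 217.02 + 7443.32 + 196.80 = 47710.36
Import duty = 47710.36 × 15% = 7156.55
Buyer bears (B): 217.02 + 7443.32 + 196.80 + 466.25 + 337.25 + 684.74 = 9345.38
Landed cost (B) = invoice 39853.22 + 9345.38 + duty 7156.55 = 56355.15
Difference = |57930.30 − 56355.15| = 1575.15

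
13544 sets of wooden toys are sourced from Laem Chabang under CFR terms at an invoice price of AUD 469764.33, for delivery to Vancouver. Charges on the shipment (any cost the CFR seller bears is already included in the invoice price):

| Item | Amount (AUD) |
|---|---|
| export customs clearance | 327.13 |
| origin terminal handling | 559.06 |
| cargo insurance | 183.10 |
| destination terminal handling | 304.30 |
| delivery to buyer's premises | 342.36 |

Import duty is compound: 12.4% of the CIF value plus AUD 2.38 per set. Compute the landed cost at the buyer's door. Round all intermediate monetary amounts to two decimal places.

CFR: the seller pays costs through ocean freight to the destination port, but not insurance.
Already in the invoice (seller's account under CFR): export clearance, origin terminal — exclude.
CIF value = CFR price + insurance = 469764.33 + 183.10 = 469947.43
Ad valorem component: 469947.43 × 12.4% = 58273.48
Specific component: 13544 × 2.38 = 32234.72
Import duty = 58273.48 + 32234.72 = 90508.20
Buyer bears: insurance 183.10 + destination terminal 304.30 + delivery 342.36 + duty 90508.20 = 91337.96
Landed cost = invoice 469764.33 + 91337.96 = 561102.29

Total landed cost: AUD 561102.29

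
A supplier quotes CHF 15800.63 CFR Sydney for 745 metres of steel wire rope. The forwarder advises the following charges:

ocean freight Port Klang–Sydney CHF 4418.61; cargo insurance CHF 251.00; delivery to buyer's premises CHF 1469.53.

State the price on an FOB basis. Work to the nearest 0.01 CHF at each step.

FOB price: CHF 11382.02

Not relevant to the conversion: insurance, delivery — on the buyer under both terms; not part of either seller's price.
From CFR to FOB, the seller no longer bears: freight.
FOB price = 15800.63 − 4418.61 = 11382.02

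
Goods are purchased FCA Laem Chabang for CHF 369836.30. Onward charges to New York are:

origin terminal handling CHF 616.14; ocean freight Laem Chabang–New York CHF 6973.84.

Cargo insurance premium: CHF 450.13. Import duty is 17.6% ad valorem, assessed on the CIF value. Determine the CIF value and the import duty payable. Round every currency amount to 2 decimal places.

CIF = FCA price + pre-shipment costs + freight + insurance
CIF = 369836.30 + 616.14 + 6973.84 + 450.13 = 377876.41
Import duty = 377876.41 × 17.6% = 66506.25

CIF value: CHF 377876.41; import duty: CHF 66506.25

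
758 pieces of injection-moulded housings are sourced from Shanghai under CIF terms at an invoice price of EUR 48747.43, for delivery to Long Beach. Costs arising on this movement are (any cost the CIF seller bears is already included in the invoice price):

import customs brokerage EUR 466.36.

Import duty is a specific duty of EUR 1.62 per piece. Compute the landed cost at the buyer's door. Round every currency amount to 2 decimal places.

Total landed cost: EUR 50441.75

CIF: the seller pays costs through ocean freight and marine insurance to the destination port.
The CIF price already equals the CIF value: 48747.43
Import duty = 758 × 1.62 = 1227.96
Buyer bears: brokerage 466.36 + duty 1227.96 = 1694.32
Landed cost = invoice 48747.43 + 1694.32 = 50441.75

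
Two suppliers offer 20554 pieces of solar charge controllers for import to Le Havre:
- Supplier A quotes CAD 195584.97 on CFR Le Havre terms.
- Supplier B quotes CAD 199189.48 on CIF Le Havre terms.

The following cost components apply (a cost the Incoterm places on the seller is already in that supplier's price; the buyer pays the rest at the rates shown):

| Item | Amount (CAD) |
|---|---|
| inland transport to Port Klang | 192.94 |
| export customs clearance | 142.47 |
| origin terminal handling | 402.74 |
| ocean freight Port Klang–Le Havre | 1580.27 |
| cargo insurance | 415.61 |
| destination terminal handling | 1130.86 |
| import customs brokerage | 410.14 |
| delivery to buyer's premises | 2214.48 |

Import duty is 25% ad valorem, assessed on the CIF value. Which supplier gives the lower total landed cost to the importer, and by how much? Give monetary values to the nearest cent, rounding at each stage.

Supplier A (CFR):
CIF value = CFR price + insurance = 195584.97 + 415.61 = 196000.58
Import duty = 196000.58 × 25% = 49000.15
Buyer bears (A): 415.61 + 1130.86 + 410.14 + 2214.48 = 4171.09
Landed cost (A) = invoice 195584.97 + 4171.09 + duty 49000.15 = 248756.21
Supplier B (CIF):
The CIF price already equals the CIF value: 199189.48
Import duty = 199189.48 × 25% = 49797.37
Buyer bears (B): 1130.86 + 410.14 + 2214.48 = 3755.48
Landed cost (B) = invoice 199189.48 + 3755.48 + duty 49797.37 = 252742.33
Difference = |248756.21 − 252742.33| = 3986.12

Supplier A is cheaper by CAD 3986.12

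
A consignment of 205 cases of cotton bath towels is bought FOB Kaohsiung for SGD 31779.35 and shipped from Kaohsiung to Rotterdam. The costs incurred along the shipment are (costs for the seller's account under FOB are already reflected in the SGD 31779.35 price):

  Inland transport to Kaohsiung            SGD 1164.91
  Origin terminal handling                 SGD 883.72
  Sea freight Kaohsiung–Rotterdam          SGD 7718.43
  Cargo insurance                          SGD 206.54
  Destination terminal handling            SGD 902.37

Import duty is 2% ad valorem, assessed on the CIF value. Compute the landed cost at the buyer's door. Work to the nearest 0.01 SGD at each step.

Total landed cost: SGD 41400.78

FOB: the seller bears costs until goods are on board at the origin port; the buyer bears freight, insurance and all costs thereafter.
Already in the invoice (seller's account under FOB): inland to port, origin terminal — exclude.
CIF value = FOB price + freight + insurance = 31779.35 + 7718.43 + 206.54 = 39704.32
Import duty = 39704.32 × 2% = 794.09
Buyer bears: freight 7718.43 + insurance 206.54 + destination terminal 902.37 + duty 794.09 = 9621.43
Landed cost = invoice 31779.35 + 9621.43 = 41400.78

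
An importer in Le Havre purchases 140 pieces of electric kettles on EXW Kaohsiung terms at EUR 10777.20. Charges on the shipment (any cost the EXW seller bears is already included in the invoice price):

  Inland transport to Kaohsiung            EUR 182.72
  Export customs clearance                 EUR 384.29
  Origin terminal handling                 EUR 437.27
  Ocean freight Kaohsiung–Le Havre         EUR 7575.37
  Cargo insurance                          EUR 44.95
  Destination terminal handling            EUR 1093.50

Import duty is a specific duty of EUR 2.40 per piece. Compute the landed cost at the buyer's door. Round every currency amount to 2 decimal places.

EXW: the seller makes goods available at their premises; the buyer bears all onward costs.
CIF value = EXW price + inland to port + export clearance + origin terminal + freight + insurance = 10777.20 + 182.72 + 384.29 + 437.27 + 7575.37 + 44.95 = 19401.80
Import duty = 140 × 2.40 = 336.00
Buyer bears: inland to port 182.72 + export clearance 384.29 + origin terminal 437.27 + freight 7575.37 + insurance 44.95 + destination terminal 1093.50 + duty 336.00 = 10054.10
Landed cost = invoice 10777.20 + 10054.10 = 20831.30

Total landed cost: EUR 20831.30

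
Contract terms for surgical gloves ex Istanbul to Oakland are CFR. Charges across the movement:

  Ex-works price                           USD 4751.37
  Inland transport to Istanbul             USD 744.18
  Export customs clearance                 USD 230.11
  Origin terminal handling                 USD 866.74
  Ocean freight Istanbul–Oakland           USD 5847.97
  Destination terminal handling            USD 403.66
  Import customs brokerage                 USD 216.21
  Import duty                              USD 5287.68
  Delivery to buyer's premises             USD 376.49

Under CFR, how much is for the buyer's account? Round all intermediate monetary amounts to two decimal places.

CFR: the seller pays costs through ocean freight to the destination port, but not insurance.
Seller's account: goods 4751.37 + inland to port 744.18 + export clearance 230.11 + origin terminal 866.74 + freight 5847.97 = 12440.37
Buyer's account: destination terminal 403.66 + brokerage 216.21 + duty 5287.68 + delivery 376.49 = 6284.04

Buyer's account: USD 6284.04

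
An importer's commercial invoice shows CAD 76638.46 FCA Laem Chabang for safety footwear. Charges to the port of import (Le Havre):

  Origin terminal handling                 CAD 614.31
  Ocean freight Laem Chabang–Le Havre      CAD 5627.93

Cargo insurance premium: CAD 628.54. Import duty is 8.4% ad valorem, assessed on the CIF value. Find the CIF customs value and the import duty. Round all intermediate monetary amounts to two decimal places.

CIF value: CAD 83509.24; import duty: CAD 7014.78

CIF = FCA price + pre-shipment costs + freight + insurance
CIF = 76638.46 + 614.31 + 5627.93 + 628.54 = 83509.24
Import duty = 83509.24 × 8.4% = 7014.78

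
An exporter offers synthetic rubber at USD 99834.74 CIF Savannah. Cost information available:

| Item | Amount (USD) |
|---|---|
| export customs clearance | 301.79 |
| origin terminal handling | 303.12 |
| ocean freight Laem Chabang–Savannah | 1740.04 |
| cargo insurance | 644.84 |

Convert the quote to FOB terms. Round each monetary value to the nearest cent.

Not relevant to the conversion: origin terminal, export clearance — on the seller under both CIF and FOB; already in the CIF price and stays in the FOB price.
From CIF to FOB, the seller no longer bears: freight, insurance.
FOB price = 99834.74 − 1740.04 − 644.84 = 97449.86

FOB price: USD 97449.86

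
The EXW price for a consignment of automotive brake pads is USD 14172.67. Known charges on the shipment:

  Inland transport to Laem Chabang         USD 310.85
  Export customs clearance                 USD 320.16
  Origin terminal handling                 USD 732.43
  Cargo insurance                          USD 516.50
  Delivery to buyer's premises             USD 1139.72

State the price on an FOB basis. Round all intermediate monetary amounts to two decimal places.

Not relevant to the conversion: delivery, insurance — on the buyer under both terms; not part of either seller's price.
From EXW to FOB, the seller additionally bears: inland to port, export clearance, origin terminal.
FOB price = 14172.67 + 310.85 + 320.16 + 732.43 = 15536.11

FOB price: USD 15536.11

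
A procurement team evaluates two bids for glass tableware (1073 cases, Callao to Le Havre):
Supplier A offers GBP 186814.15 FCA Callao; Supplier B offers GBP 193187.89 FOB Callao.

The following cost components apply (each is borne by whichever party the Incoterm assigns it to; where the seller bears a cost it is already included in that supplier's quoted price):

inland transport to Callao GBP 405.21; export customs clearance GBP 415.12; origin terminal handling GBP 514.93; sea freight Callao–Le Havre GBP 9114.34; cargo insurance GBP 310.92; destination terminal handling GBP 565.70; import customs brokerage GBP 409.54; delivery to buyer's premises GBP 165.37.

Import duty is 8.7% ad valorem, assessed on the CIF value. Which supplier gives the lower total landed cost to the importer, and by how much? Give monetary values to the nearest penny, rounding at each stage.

Supplier A (FCA):
CIF value = FCA price + origin terminal + freight + insurance = 186814.15 + 514.93 + 9114.34 + 310.92 = 196754.34
Import duty = 196754.34 × 8.7% = 17117.63
Buyer bears (A): 514.93 + 9114.34 + 310.92 + 565.70 + 409.54 + 165.37 = 11080.80
Landed cost (A) = invoice 186814.15 + 11080.80 + duty 17117.63 = 215012.58
Supplier B (FOB):
CIF value = FOB price + freight + insurance = 193187.89 + 9114.34 + 310.92 = 202613.15
Import duty = 202613.15 × 8.7% = 17627.34
Buyer bears (B): 9114.34 + 310.92 + 565.70 + 409.54 + 165.37 = 10565.87
Landed cost (B) = invoice 193187.89 + 10565.87 + duty 17627.34 = 221381.10
Difference = |215012.58 − 221381.10| = 6368.52

Supplier A is cheaper by GBP 6368.52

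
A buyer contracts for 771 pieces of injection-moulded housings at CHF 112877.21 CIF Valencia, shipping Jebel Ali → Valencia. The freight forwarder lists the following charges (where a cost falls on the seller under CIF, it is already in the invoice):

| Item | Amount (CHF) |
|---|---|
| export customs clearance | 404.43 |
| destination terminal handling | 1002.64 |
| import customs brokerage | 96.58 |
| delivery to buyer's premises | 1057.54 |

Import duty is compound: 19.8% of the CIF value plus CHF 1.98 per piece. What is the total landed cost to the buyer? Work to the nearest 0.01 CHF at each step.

Total landed cost: CHF 138910.24

CIF: the seller pays costs through ocean freight and marine insurance to the destination port.
Already in the invoice (seller's account under CIF): export clearance — exclude.
The CIF price already equals the CIF value: 112877.21
Ad valorem component: 112877.21 × 19.8% = 22349.69
Specific component: 771 × 1.98 = 1526.58
Import duty = 22349.69 + 1526.58 = 23876.27
Buyer bears: destination terminal 1002.64 + brokerage 96.58 + delivery 1057.54 + duty 23876.27 = 26033.03
Landed cost = invoice 112877.21 + 26033.03 = 138910.24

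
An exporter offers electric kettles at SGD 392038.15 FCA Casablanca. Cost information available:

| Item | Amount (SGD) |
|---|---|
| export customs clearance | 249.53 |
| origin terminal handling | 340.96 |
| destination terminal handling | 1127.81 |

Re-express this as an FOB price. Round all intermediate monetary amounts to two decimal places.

FOB price: SGD 392379.11

Not relevant to the conversion: export clearance — on the seller under both FCA and FOB; already in the FCA price and stays in the FOB price. destination terminal — on the buyer under both terms; not part of either seller's price.
From FCA to FOB, the seller additionally bears: origin terminal.
FOB price = 392038.15 + 340.96 = 392379.11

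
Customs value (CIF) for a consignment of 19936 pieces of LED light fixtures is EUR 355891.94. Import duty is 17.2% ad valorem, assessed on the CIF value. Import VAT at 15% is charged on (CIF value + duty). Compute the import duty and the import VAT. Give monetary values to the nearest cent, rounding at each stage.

Import duty = 355891.94 × 17.2% = 61213.41
VAT base = CIF + duty = 355891.94 + 61213.41 = 417105.35
Import VAT = 417105.35 × 15% = 62565.80

Import duty: EUR 61213.41; import VAT: EUR 62565.80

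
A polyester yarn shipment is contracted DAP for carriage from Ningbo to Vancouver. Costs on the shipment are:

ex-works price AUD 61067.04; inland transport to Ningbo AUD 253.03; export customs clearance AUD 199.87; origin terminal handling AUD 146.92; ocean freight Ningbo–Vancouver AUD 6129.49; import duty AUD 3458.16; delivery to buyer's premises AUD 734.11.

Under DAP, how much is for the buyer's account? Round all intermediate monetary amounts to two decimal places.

DAP: the seller bears all costs to the named destination except import duty and clearance.
Seller's account: goods 61067.04 + inland to port 253.03 + export clearance 199.87 + origin terminal 146.92 + freight 6129.49 + delivery 734.11 = 68530.46
Buyer's account: duty 3458.16 = 3458.16

Buyer's account: AUD 3458.16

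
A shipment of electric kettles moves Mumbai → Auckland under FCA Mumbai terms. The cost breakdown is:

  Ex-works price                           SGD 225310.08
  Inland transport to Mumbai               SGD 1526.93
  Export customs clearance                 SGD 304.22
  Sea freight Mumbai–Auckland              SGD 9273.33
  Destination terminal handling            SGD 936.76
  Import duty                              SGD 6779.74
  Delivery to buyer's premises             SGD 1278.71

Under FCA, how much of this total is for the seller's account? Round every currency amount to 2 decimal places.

Seller's account: SGD 227141.23

FCA: the seller delivers export-cleared goods to the carrier; the buyer bears costs from that point.
Seller's account: goods 225310.08 + inland to port 1526.93 + export clearance 304.22 = 227141.23
Buyer's account: freight 9273.33 + destination terminal 936.76 + duty 6779.74 + delivery 1278.71 = 18268.54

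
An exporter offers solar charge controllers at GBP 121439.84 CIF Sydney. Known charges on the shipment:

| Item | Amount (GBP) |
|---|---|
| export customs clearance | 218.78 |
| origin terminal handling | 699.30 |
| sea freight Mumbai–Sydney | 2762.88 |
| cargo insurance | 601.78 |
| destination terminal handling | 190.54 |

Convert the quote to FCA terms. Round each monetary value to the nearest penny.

FCA price: GBP 117375.88

Not relevant to the conversion: export clearance — on the seller under both CIF and FCA; already in the CIF price and stays in the FCA price. destination terminal — on the buyer under both terms; not part of either seller's price.
From CIF to FCA, the seller no longer bears: origin terminal, freight, insurance.
FCA price = 121439.84 − 699.30 − 2762.88 − 601.78 = 117375.88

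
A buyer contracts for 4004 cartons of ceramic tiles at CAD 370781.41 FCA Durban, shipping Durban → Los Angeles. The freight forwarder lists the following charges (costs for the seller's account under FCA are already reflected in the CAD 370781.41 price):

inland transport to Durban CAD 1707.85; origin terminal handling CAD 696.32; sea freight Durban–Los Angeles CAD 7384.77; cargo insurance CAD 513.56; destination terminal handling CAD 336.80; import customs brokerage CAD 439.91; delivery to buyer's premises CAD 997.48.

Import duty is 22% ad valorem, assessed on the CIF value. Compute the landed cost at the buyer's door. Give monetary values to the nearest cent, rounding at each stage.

FCA: the seller delivers export-cleared goods to the carrier; the buyer bears costs from that point.
Already in the invoice (seller's account under FCA): inland to port — exclude.
CIF value = FCA price + origin terminal + freight + insurance = 370781.41 + 696.32 + 7384.77 + 513.56 = 379376.06
Import duty = 379376.06 × 22% = 83462.73
Buyer bears: origin terminal 696.32 + freight 7384.77 + insurance 513.56 + destination terminal 336.80 + brokerage 439.91 + delivery 997.48 + duty 83462.73 = 93831.57
Landed cost = invoice 370781.41 + 93831.57 = 464612.98

Total landed cost: CAD 464612.98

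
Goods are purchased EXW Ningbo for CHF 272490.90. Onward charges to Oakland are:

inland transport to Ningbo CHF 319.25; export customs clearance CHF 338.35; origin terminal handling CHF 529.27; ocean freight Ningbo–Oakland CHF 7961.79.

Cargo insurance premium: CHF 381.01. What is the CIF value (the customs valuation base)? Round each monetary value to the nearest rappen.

CIF value: CHF 282020.57

CIF = EXW price + pre-shipment costs + freight + insurance
CIF = 272490.90 + 319.25 + 338.35 + 529.27 + 7961.79 + 381.01 = 282020.57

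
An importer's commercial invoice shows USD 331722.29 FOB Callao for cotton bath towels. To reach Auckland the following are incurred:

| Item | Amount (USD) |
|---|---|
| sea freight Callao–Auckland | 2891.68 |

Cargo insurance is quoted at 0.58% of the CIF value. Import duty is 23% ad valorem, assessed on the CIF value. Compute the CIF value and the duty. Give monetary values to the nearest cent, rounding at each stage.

CIF value: USD 336566.05; import duty: USD 77410.19

Let C be the CIF value. C = FOB price + freight + 0.58% × C
C − 0.58% × C = 331722.29 + 2891.68
0.9942 × C = 334613.97
C = 334613.97 / 0.9942 = 336566.05
Insurance premium = 0.58% × 336566.05 = 1952.08
Import duty = 336566.05 × 23% = 77410.19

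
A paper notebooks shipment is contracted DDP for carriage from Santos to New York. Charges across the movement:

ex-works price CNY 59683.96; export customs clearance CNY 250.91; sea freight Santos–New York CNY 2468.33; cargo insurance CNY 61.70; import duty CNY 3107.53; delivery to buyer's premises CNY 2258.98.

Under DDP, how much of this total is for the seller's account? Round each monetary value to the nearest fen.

DDP: the seller bears all costs including import duty.
Seller's account: goods 59683.96 + export clearance 250.91 + freight 2468.33 + insurance 61.70 + duty 3107.53 + delivery 2258.98 = 67831.41
Buyer's account: 0.00

Seller's account: CNY 67831.41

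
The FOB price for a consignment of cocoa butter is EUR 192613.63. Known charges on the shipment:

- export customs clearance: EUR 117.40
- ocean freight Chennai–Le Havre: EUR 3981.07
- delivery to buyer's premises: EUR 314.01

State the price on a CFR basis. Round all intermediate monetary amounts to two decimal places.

Not relevant to the conversion: export clearance — on the seller under both FOB and CFR; already in the FOB price and stays in the CFR price. delivery — on the buyer under both terms; not part of either seller's price.
From FOB to CFR, the seller additionally bears: freight.
CFR price = 192613.63 + 3981.07 = 196594.70

CFR price: EUR 196594.70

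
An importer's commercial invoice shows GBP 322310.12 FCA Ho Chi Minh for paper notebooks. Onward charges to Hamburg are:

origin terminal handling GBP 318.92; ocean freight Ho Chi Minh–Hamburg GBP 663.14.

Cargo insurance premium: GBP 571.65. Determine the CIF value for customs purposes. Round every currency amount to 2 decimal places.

CIF value: GBP 323863.83

CIF = FCA price + pre-shipment costs + freight + insurance
CIF = 322310.12 + 318.92 + 663.14 + 571.65 = 323863.83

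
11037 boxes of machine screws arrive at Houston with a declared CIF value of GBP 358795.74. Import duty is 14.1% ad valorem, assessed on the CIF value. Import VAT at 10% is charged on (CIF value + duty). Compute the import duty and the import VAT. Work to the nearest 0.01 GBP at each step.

Import duty: GBP 50590.20; import VAT: GBP 40938.59

Import duty = 358795.74 × 14.1% = 50590.20
VAT base = CIF + duty = 358795.74 + 50590.20 = 409385.94
Import VAT = 409385.94 × 10% = 40938.59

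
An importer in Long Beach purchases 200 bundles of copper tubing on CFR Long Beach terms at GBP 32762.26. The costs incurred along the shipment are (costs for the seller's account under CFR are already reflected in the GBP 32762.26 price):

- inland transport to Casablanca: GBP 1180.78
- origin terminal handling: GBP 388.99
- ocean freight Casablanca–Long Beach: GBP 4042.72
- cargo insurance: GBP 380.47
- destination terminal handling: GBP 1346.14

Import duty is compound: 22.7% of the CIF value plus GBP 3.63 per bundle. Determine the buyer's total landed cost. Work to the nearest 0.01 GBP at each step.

CFR: the seller pays costs through ocean freight to the destination port, but not insurance.
Already in the invoice (seller's account under CFR): inland to port, origin terminal, freight — exclude.
CIF value = CFR price + insurance = 32762.26 + 380.47 = 33142.73
Ad valorem component: 33142.73 × 22.7% = 7523.40
Specific component: 200 × 3.63 = 726.00
Import duty = 7523.40 + 726.00 = 8249.40
Buyer bears: insurance 380.47 + destination terminal 1346.14 + duty 8249.40 = 9976.01
Landed cost = invoice 32762.26 + 9976.01 = 42738.27

Total landed cost: GBP 42738.27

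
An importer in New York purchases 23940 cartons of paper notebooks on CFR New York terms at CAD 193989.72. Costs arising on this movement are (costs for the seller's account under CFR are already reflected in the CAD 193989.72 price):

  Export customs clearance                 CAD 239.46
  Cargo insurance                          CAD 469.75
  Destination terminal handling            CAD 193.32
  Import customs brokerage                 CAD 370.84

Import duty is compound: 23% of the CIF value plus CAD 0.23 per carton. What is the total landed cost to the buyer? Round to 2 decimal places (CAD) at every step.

CFR: the seller pays costs through ocean freight to the destination port, but not insurance.
Already in the invoice (seller's account under CFR): export clearance — exclude.
CIF value = CFR price + insurance = 193989.72 + 469.75 = 194459.47
Ad valorem component: 194459.47 × 23% = 44725.68
Specific component: 23940 × 0.23 = 5506.20
Import duty = 44725.68 + 5506.20 = 50231.88
Buyer bears: insurance 469.75 + destination terminal 193.32 + brokerage 370.84 + duty 50231.88 = 51265.79
Landed cost = invoice 193989.72 + 51265.79 = 245255.51

Total landed cost: CAD 245255.51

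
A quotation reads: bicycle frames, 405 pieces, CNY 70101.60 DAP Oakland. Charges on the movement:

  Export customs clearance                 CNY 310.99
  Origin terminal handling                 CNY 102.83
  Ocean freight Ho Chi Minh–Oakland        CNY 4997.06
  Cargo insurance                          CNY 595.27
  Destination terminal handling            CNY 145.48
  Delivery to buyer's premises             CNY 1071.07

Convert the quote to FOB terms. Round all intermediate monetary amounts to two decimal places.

FOB price: CNY 63292.72

Not relevant to the conversion: export clearance, origin terminal — on the seller under both DAP and FOB; already in the DAP price and stays in the FOB price.
From DAP to FOB, the seller no longer bears: freight, insurance, destination terminal, delivery.
FOB price = 70101.60 − 4997.06 − 595.27 − 145.48 − 1071.07 = 63292.72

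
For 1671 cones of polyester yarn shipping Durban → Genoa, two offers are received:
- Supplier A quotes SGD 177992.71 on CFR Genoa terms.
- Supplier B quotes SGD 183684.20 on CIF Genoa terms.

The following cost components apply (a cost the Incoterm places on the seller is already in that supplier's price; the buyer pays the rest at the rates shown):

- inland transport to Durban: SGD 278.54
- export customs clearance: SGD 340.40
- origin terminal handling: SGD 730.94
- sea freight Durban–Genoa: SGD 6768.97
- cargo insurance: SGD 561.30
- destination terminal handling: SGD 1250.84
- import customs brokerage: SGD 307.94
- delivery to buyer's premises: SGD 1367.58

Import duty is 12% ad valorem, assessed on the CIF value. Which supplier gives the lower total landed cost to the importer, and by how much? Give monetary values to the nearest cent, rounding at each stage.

Supplier A is cheaper by SGD 5745.81

Supplier A (CFR):
CIF value = CFR price + insurance = 177992.71 + 561.30 = 178554.01
Import duty = 178554.01 × 12% = 21426.48
Buyer bears (A): 561.30 + 1250.84 + 307.94 + 1367.58 = 3487.66
Landed cost (A) = invoice 177992.71 + 3487.66 + duty 21426.48 = 202906.85
Supplier B (CIF):
The CIF price already equals the CIF value: 183684.20
Import duty = 183684.20 × 12% = 22042.10
Buyer bears (B): 1250.84 + 307.94 + 1367.58 = 2926.36
Landed cost (B) = invoice 183684.20 + 2926.36 + duty 22042.10 = 208652.66
Difference = |202906.85 − 208652.66| = 5745.81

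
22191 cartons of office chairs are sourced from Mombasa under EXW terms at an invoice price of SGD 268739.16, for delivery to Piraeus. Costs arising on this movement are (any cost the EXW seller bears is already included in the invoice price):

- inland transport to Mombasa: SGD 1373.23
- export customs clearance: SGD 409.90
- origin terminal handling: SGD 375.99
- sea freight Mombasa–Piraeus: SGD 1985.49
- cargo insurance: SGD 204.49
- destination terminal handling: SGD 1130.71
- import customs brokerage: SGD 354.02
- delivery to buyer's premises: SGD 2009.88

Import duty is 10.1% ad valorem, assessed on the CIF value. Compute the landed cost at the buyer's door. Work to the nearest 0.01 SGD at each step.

EXW: the seller makes goods available at their premises; the buyer bears all onward costs.
CIF value = EXW price + inland to port + export clearance + origin terminal + freight + insurance = 268739.16 + 1373.23 + 409.90 + 375.99 + 1985.49 + 204.49 = 273088.26
Import duty = 273088.26 × 10.1% = 27581.91
Buyer bears: inland to port 1373.23 + export clearance 409.90 + origin terminal 375.99 + freight 1985.49 + insurance 204.49 + destination terminal 1130.71 + brokerage 354.02 + delivery 2009.88 + duty 27581.91 = 35425.62
Landed cost = invoice 268739.16 + 35425.62 = 304164.78

Total landed cost: SGD 304164.78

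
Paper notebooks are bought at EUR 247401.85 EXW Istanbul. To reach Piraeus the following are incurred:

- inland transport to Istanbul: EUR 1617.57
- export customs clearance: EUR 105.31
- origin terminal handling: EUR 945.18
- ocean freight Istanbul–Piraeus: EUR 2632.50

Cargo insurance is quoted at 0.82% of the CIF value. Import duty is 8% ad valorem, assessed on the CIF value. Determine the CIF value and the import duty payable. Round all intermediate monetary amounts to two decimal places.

CIF value: EUR 254791.70; import duty: EUR 20383.34

Let C be the CIF value. C = EXW price + pre-shipment costs + freight + 0.82% × C
C − 0.82% × C = 247401.85 + 1617.57 + 105.31 + 945.18 + 2632.50
0.9918 × C = 252702.41
C = 252702.41 / 0.9918 = 254791.70
Insurance premium = 0.82% × 254791.70 = 2089.29
Import duty = 254791.70 × 8% = 20383.34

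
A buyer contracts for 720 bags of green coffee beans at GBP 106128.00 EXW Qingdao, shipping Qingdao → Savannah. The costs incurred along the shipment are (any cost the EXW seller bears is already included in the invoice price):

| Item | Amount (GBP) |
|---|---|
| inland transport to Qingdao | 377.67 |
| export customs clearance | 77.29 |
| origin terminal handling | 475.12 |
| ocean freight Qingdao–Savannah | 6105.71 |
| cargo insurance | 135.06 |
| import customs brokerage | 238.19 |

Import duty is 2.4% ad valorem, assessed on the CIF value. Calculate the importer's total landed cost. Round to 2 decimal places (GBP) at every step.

Total landed cost: GBP 116256.21

EXW: the seller makes goods available at their premises; the buyer bears all onward costs.
CIF value = EXW price + inland to port + export clearance + origin terminal + freight + insurance = 106128.00 + 377.67 + 77.29 + 475.12 + 6105.71 + 135.06 = 113298.85
Import duty = 113298.85 × 2.4% = 2719.17
Buyer bears: inland to port 377.67 + export clearance 77.29 + origin terminal 475.12 + freight 6105.71 + insurance 135.06 + brokerage 238.19 + duty 2719.17 = 10128.21
Landed cost = invoice 106128.00 + 10128.21 = 116256.21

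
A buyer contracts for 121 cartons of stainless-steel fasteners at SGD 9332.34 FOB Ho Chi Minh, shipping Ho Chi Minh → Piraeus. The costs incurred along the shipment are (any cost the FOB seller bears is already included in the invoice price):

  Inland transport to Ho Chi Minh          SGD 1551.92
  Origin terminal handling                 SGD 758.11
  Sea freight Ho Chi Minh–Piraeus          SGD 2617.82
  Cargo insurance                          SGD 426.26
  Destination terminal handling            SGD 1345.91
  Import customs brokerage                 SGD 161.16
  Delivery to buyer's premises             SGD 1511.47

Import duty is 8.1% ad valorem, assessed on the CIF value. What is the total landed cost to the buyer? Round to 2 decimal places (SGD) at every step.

FOB: the seller bears costs until goods are on board at the origin port; the buyer bears freight, insurance and all costs thereafter.
Already in the invoice (seller's account under FOB): inland to port, origin terminal — exclude.
CIF value = FOB price + freight + insurance = 9332.34 + 2617.82 + 426.26 = 12376.42
Import duty = 12376.42 × 8.1% = 1002.49
Buyer bears: freight 2617.82 + insurance 426.26 + destination terminal 1345.91 + brokerage 161.16 + delivery 1511.47 + duty 1002.49 = 7065.11
Landed cost = invoice 9332.34 + 7065.11 = 16397.45

Total landed cost: SGD 16397.45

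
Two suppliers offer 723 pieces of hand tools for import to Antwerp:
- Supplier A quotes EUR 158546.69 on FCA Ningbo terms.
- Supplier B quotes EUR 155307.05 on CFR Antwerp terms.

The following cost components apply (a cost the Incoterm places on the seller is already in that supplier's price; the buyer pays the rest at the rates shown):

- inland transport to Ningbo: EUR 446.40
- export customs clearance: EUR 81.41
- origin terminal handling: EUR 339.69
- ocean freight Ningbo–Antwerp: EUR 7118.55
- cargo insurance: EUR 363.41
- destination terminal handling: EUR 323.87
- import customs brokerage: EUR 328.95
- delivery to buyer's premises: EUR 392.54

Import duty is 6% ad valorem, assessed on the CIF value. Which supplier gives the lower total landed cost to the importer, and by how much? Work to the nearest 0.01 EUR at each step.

Supplier B is cheaper by EUR 11339.75

Supplier A (FCA):
CIF value = FCA price + origin terminal + freight + insurance = 158546.69 + 339.69 + 7118.55 + 363.41 = 166368.34
Import duty = 166368.34 × 6% = 9982.10
Buyer bears (A): 339.69 + 7118.55 + 363.41 + 323.87 + 328.95 + 392.54 = 8867.01
Landed cost (A) = invoice 158546.69 + 8867.01 + duty 9982.10 = 177395.80
Supplier B (CFR):
CIF value = CFR price + insurance = 155307.05 + 363.41 = 155670.46
Import duty = 155670.46 × 6% = 9340.23
Buyer bears (B): 363.41 + 323.87 + 328.95 + 392.54 = 1408.77
Landed cost (B) = invoice 155307.05 + 1408.77 + duty 9340.23 = 166056.05
Difference = |177395.80 − 166056.05| = 11339.75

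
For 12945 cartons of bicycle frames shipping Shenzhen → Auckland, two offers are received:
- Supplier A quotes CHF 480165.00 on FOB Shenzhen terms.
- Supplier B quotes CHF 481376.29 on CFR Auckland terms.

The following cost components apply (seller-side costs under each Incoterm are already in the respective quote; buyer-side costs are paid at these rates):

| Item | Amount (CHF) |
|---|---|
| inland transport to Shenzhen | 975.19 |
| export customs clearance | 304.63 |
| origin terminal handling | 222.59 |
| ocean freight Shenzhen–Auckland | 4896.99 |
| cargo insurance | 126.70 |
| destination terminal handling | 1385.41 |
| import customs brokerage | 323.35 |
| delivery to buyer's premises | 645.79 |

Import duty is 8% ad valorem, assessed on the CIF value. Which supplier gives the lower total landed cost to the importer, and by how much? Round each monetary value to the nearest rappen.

Supplier A (FOB):
CIF value = FOB price + freight + insurance = 480165.00 + 4896.99 + 126.70 = 485188.69
Import duty = 485188.69 × 8% = 38815.10
Buyer bears (A): 4896.99 + 126.70 + 1385.41 + 323.35 + 645.79 = 7378.24
Landed cost (A) = invoice 480165.00 + 7378.24 + duty 38815.10 = 526358.34
Supplier B (CFR):
CIF value = CFR price + insurance = 481376.29 + 126.70 = 481502.99
Import duty = 481502.99 × 8% = 38520.24
Buyer bears (B): 126.70 + 1385.41 + 323.35 + 645.79 = 2481.25
Landed cost (B) = invoice 481376.29 + 2481.25 + duty 38520.24 = 522377.78
Difference = |526358.34 − 522377.78| = 3980.56

Supplier B is cheaper by CHF 3980.56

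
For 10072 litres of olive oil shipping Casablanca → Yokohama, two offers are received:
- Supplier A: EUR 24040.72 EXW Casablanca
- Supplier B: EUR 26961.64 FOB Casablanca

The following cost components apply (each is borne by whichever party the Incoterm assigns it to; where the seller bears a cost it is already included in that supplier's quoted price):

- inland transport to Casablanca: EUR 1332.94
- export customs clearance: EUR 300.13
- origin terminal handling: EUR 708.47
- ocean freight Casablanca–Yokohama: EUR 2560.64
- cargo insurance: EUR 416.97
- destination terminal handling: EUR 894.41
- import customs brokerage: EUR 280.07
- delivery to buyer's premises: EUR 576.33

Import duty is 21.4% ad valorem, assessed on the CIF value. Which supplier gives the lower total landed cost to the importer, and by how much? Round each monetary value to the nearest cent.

Supplier A is cheaper by EUR 703.37

Supplier A (EXW):
CIF value = EXW price + inland to port + export clearance + origin terminal + freight + insurance = 24040.72 + 1332.94 + 300.13 + 708.47 + 2560.64 + 416.97 = 29359.87
Import duty = 29359.87 × 21.4% = 6283.01
Buyer bears (A): 1332.94 + 300.13 + 708.47 + 2560.64 + 416.97 + 894.41 + 280.07 + 576.33 = 7069.96
Landed cost (A) = invoice 24040.72 + 7069.96 + duty 6283.01 = 37393.69
Supplier B (FOB):
CIF value = FOB price + freight + insurance = 26961.64 + 2560.64 + 416.97 = 29939.25
Import duty = 29939.25 × 21.4% = 6407.00
Buyer bears (B): 2560.64 + 416.97 + 894.41 + 280.07 + 576.33 = 4728.42
Landed cost (B) = invoice 26961.64 + 4728.42 + duty 6407.00 = 38097.06
Difference = |37393.69 − 38097.06| = 703.37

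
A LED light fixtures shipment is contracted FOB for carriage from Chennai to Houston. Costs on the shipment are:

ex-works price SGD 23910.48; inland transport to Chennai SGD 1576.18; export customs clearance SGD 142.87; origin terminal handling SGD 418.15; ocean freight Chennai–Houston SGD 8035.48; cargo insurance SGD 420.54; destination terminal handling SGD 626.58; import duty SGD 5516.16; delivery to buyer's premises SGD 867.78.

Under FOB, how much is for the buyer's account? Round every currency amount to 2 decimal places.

Buyer's account: SGD 15466.54

FOB: the seller bears costs until goods are on board at the origin port; the buyer bears freight, insurance and all costs thereafter.
Seller's account: goods 23910.48 + inland to port 1576.18 + export clearance 142.87 + origin terminal 418.15 = 26047.68
Buyer's account: freight 8035.48 + insurance 420.54 + destination terminal 626.58 + duty 5516.16 + delivery 867.78 = 15466.54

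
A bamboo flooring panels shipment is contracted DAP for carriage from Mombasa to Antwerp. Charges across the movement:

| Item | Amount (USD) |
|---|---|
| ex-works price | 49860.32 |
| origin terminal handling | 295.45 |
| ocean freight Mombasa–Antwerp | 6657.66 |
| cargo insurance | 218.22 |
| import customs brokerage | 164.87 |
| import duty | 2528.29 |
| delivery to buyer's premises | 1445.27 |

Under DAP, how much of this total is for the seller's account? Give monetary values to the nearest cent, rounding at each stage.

Seller's account: USD 58476.92

DAP: the seller bears all costs to the named destination except import duty and clearance.
Seller's account: goods 49860.32 + origin terminal 295.45 + freight 6657.66 + insurance 218.22 + delivery 1445.27 = 58476.92
Buyer's account: brokerage 164.87 + duty 2528.29 = 2693.16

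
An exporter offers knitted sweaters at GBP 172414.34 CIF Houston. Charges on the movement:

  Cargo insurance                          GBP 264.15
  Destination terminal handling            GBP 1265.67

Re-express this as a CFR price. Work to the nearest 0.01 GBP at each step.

Not relevant to the conversion: destination terminal — on the buyer under both terms; not part of either seller's price.
From CIF to CFR, the seller no longer bears: insurance.
CFR price = 172414.34 − 264.15 = 172150.19

CFR price: GBP 172150.19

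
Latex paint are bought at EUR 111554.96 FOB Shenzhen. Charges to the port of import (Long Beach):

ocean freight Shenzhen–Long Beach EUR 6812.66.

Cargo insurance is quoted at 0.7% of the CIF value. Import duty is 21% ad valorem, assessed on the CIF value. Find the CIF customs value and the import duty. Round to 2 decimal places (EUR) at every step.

Let C be the CIF value. C = FOB price + freight + 0.7% × C
C − 0.7% × C = 111554.96 + 6812.66
0.993 × C = 118367.62
C = 118367.62 / 0.993 = 119202.03
Insurance premium = 0.7% × 119202.03 = 834.41
Import duty = 119202.03 × 21% = 25032.43

CIF value: EUR 119202.03; import duty: EUR 25032.43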